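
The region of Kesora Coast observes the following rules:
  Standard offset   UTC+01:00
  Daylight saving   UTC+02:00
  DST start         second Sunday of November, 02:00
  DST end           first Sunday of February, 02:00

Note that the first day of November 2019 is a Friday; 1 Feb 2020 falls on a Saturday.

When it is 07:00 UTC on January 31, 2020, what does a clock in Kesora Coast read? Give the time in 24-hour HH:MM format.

09:00

1 November 2019 is a Friday, so the first Sunday is November 3 and the second is November 10.
1 February 2020 is a Saturday, so the first Sunday is February 2.
At the standard offset (UTC+01:00), 07:00 UTC + 1h = 08:00 Kesora Coast standard time.
The standard-time date in Kesora Coast, January 31, 2020, lies within the daylight-saving period (10 November 2019 – 2 February 2020), so Kesora Coast is on daylight time, UTC+02:00.
07:00 UTC + 2h = 09:00 local.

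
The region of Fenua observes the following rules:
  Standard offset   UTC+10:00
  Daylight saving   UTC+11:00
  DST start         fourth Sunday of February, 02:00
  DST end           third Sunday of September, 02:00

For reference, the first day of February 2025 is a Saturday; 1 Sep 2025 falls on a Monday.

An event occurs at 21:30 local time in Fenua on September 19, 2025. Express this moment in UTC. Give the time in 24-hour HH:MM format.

10:30

1 February 2025 is a Saturday, so the first Sunday is February 2 and the fourth is February 23.
1 September 2025 is a Monday, so the first Sunday is September 7 and the third is September 21.
Daylight saving runs 23 February – 21 September; September 19, 2025 is inside that window, so Fenua is at UTC+11:00.
21:30 local − 11h = 10:30 UTC.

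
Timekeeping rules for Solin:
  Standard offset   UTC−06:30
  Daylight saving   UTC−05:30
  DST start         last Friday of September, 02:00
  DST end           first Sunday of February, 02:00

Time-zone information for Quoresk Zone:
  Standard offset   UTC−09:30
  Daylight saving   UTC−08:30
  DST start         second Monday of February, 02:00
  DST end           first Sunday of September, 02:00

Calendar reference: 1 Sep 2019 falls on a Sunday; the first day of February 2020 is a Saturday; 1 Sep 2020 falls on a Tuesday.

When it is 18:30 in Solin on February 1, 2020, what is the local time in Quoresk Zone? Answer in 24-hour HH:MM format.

14:30

1 September 2019 is a Sunday, so Fridays fall on 6, 13, 20, 27; the last is September 27.
1 February 2020 is a Saturday, so the first Sunday is February 2.
Daylight saving runs 27 September 2019 – 2 February 2020; February 1, 2020 is inside that window, so Solin is at UTC−05:30.
18:30 Solin + 5h30m = 00:00 UTC (rolling into the next day, 2 February 2020).
1 February 2020 is a Saturday, so the first Monday is February 3 and the second is February 10.
1 September 2020 is a Tuesday, so the first Sunday is September 6.
At the standard offset (UTC−09:30), 00:00 UTC − 9h30m = 14:30 Quoresk Zone standard time (rolling into the previous day, 1 February 2020).
The standard-time date in Quoresk Zone, February 1, 2020, is outside the daylight-saving period (10 February – 6 September), so Quoresk Zone is on standard time, UTC−09:30.
00:00 UTC − 9h30m = 14:30 Quoresk Zone (rolling into the previous day, 1 February 2020).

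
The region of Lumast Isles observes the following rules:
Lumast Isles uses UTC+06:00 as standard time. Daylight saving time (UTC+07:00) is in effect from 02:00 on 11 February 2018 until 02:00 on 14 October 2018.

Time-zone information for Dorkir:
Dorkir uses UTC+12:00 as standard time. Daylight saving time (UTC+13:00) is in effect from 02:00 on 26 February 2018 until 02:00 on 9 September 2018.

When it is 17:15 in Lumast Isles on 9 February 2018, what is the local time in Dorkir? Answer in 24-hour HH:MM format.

23:15

9 February 2018 does not fall between 11 February and 14 October, so daylight saving is not in effect and Lumast Isles is at UTC+06:00.
17:15 Lumast Isles − 6h = 11:15 UTC.
At the standard offset (UTC+12:00), 11:15 UTC + 12h = 23:15 Dorkir standard time.
The standard-time date in Dorkir, 9 February 2018, is outside the daylight-saving period (26 February – 9 September), so Dorkir is on standard time, UTC+12:00.
11:15 UTC + 12h = 23:15 Dorkir.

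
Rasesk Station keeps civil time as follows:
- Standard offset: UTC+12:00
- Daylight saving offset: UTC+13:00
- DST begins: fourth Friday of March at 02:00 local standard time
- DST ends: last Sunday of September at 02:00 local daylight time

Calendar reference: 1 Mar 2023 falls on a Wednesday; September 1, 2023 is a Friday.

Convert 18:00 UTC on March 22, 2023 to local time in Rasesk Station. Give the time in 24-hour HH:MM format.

1 March 2023 is a Wednesday, so the first Friday is March 3 and the fourth is March 24.
1 September 2023 is a Friday, so Sundays fall on 3, 10, 17, 24; the last is September 24.
At the standard offset (UTC+12:00), 18:00 UTC + 12h = 06:00 Rasesk Station standard time (rolling into the next day, 23 March 2023).
The standard-time date in Rasesk Station, March 23, 2023, is outside the daylight-saving period (24 March – 24 September), so Rasesk Station is on standard time, UTC+12:00.
18:00 UTC + 12h = 06:00 local (rolling into the next day, 23 March 2023).

06:00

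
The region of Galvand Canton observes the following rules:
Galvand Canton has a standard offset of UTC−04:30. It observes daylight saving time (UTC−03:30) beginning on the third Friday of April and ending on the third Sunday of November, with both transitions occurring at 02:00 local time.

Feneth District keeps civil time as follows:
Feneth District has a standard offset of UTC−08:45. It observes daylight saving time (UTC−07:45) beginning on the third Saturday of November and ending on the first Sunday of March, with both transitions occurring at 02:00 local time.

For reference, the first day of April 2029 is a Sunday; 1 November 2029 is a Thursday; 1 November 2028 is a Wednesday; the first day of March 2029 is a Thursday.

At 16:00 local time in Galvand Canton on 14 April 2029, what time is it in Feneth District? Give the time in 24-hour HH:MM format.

11:45

1 April 2029 is a Sunday, so the first Friday is April 6 and the third is April 20.
1 November 2029 is a Thursday, so the first Sunday is November 4 and the third is November 18.
Daylight saving runs 20 April – 18 November; 14 April 2029 is outside that window, so Galvand Canton is on standard time at UTC−04:30.
16:00 Galvand Canton + 4h30m = 20:30 UTC.
1 November 2028 is a Wednesday, so the first Saturday is November 4 and the third is November 18.
1 March 2029 is a Thursday, so the first Sunday is March 4.
At the standard offset (UTC−08:45), 20:30 UTC − 8h45m = 11:45 Feneth District standard time.
The standard-time date in Feneth District, 14 April 2029, does not fall between 18 November 2028 and 4 March 2029, so daylight saving is not in effect and Feneth District is at UTC−08:45.
20:30 UTC − 8h45m = 11:45 Feneth District.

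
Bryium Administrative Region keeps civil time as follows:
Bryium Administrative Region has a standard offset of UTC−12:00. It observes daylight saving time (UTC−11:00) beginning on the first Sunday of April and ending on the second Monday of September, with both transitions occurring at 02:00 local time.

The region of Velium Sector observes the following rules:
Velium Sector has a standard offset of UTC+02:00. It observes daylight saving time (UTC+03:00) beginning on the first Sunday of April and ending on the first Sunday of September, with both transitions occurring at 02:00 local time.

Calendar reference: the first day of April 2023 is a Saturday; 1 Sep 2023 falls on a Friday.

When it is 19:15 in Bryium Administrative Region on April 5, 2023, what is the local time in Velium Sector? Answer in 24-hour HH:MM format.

09:15

1 April 2023 is a Saturday, so the first Sunday is April 2.
1 September 2023 is a Friday, so the first Monday is September 4 and the second is September 11.
April 5, 2023 falls between 2 April and 11 September, so daylight saving is in effect and Bryium Administrative Region is at UTC−11:00.
19:15 Bryium Administrative Region + 11h = 06:15 UTC (rolling into the next day, 6 April 2023).
1 April 2023 is a Saturday, so the first Sunday is April 2.
1 September 2023 is a Friday, so the first Sunday is September 3.
At the standard offset (UTC+02:00), 06:15 UTC + 2h = 08:15 Velium Sector standard time.
Daylight saving runs 2 April – 3 September; the standard-time date in Velium Sector, April 6, 2023, is inside that window, so Velium Sector is at UTC+03:00.
06:15 UTC + 3h = 09:15 Velium Sector.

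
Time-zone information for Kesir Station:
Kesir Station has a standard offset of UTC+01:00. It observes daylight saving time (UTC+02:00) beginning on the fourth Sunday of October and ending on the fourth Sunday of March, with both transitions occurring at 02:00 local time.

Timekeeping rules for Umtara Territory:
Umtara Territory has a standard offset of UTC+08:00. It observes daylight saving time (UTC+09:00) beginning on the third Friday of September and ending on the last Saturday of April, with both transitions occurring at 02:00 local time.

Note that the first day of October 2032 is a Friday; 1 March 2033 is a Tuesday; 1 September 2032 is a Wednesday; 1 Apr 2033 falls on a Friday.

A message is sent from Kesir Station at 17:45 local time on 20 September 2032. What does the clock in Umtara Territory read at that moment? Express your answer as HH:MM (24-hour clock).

01:45

1 October 2032 is a Friday, so the first Sunday is October 3 and the fourth is October 24.
1 March 2033 is a Tuesday, so the first Sunday is March 6 and the fourth is March 27.
20 September 2032 does not fall between 24 October 2032 and 27 March 2033, so daylight saving is not in effect and Kesir Station is at UTC+01:00.
17:45 Kesir Station − 1h = 16:45 UTC.
1 September 2032 is a Wednesday, so the first Friday is September 3 and the third is September 17.
1 April 2033 is a Friday, so Saturdays fall on 2, 9, 16, 23, 30; the last is April 30.
At the standard offset (UTC+08:00), 16:45 UTC + 8h = 00:45 Umtara Territory standard time (rolling into the next day, 21 September 2032).
The standard-time date in Umtara Territory, 21 September 2032, lies within the daylight-saving period (17 September 2032 – 30 April 2033), so Umtara Territory is on daylight time, UTC+09:00.
16:45 UTC + 9h = 01:45 Umtara Territory (rolling into the next day, 21 September 2032).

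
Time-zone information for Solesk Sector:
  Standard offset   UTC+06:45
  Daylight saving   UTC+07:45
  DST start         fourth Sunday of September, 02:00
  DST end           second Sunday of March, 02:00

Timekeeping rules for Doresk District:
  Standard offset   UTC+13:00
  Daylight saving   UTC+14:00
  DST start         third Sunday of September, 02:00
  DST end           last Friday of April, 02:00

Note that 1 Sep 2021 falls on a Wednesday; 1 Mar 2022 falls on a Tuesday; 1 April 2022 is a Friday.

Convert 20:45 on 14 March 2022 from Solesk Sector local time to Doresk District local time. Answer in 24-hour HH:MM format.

1 September 2021 is a Wednesday, so the first Sunday is September 5 and the fourth is September 26.
1 March 2022 is a Tuesday, so the first Sunday is March 6 and the second is March 13.
14 March 2022 does not fall between 26 September 2021 and 13 March 2022, so daylight saving is not in effect and Solesk Sector is at UTC+06:45.
20:45 Solesk Sector − 6h45m = 14:00 UTC.
1 September 2021 is a Wednesday, so the first Sunday is September 5 and the third is September 19.
1 April 2022 is a Friday, so Fridays fall on 1, 8, 15, 22, 29; the last is April 29.
At the standard offset (UTC+13:00), 14:00 UTC + 13h = 03:00 Doresk District standard time (rolling into the next day, 15 March 2022).
Daylight saving runs 19 September 2021 – 29 April 2022; the standard-time date in Doresk District, 15 March 2022, is inside that window, so Doresk District is at UTC+14:00.
14:00 UTC + 14h = 04:00 Doresk District (rolling into the next day, 15 March 2022).

04:00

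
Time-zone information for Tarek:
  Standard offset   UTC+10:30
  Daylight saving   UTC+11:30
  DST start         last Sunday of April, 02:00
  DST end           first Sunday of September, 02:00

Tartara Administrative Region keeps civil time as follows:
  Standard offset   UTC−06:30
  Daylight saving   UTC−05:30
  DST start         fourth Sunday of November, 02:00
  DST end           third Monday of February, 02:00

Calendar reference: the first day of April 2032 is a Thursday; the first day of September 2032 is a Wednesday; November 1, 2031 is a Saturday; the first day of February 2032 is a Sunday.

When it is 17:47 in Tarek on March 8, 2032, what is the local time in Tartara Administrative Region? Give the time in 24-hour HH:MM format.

1 April 2032 is a Thursday, so Sundays fall on 4, 11, 18, 25; the last is April 25.
1 September 2032 is a Wednesday, so the first Sunday is September 5.
Daylight saving runs 25 April – 5 September; March 8, 2032 is outside that window, so Tarek is on standard time at UTC+10:30.
17:47 Tarek − 10h30m = 07:17 UTC.
1 November 2031 is a Saturday, so the first Sunday is November 2 and the fourth is November 23.
1 February 2032 is a Sunday, so the first Monday is February 2 and the third is February 16.
At the standard offset (UTC−06:30), 07:17 UTC − 6h30m = 00:47 Tartara Administrative Region standard time.
Daylight saving runs 23 November 2031 – 16 February 2032; the standard-time date in Tartara Administrative Region, March 8, 2032, is outside that window, so Tartara Administrative Region is on standard time at UTC−06:30.
07:17 UTC − 6h30m = 00:47 Tartara Administrative Region.

00:47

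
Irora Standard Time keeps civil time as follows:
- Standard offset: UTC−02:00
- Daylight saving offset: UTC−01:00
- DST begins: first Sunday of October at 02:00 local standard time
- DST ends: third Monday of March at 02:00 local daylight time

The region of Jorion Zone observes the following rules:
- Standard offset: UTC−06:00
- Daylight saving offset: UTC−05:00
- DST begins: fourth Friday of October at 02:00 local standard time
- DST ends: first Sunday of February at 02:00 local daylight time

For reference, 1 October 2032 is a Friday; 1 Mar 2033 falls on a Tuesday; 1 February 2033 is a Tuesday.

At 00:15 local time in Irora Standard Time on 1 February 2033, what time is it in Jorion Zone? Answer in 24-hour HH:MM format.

20:15

1 October 2032 is a Friday, so the first Sunday is October 3.
1 March 2033 is a Tuesday, so the first Monday is March 7 and the third is March 21.
Daylight saving runs 3 October 2032 – 21 March 2033; 1 February 2033 is inside that window, so Irora Standard Time is at UTC−01:00.
00:15 Irora Standard Time + 1h = 01:15 UTC.
1 October 2032 is a Friday, so the first Friday is October 1 and the fourth is October 22.
1 February 2033 is a Tuesday, so the first Sunday is February 6.
At the standard offset (UTC−06:00), 01:15 UTC − 6h = 19:15 Jorion Zone standard time (rolling into the previous day, 31 January 2033).
The standard-time date in Jorion Zone, 31 January 2033, falls between 22 October 2032 and 6 February 2033, so daylight saving is in effect and Jorion Zone is at UTC−05:00.
01:15 UTC − 5h = 20:15 Jorion Zone (rolling into the previous day, 31 January 2033).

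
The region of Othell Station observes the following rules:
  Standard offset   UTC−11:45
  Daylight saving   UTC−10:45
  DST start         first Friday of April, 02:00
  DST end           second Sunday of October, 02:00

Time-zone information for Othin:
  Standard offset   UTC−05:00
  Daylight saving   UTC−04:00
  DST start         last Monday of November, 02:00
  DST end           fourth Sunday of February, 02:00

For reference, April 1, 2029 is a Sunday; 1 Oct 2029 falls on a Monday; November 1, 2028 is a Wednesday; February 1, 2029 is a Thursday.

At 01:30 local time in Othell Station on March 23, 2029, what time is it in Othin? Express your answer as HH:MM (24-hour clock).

08:15

1 April 2029 is a Sunday, so the first Friday is April 6.
1 October 2029 is a Monday, so the first Sunday is October 7 and the second is October 14.
Daylight saving runs 6 April – 14 October; March 23, 2029 is outside that window, so Othell Station is on standard time at UTC−11:45.
01:30 Othell Station + 11h45m = 13:15 UTC.
1 November 2028 is a Wednesday, so Mondays fall on 6, 13, 20, 27; the last is November 27.
1 February 2029 is a Thursday, so the first Sunday is February 4 and the fourth is February 25.
At the standard offset (UTC−05:00), 13:15 UTC − 5h = 08:15 Othin standard time.
Daylight saving runs 27 November 2028 – 25 February 2029; the standard-time date in Othin, March 23, 2029, is outside that window, so Othin is on standard time at UTC−05:00.
13:15 UTC − 5h = 08:15 Othin.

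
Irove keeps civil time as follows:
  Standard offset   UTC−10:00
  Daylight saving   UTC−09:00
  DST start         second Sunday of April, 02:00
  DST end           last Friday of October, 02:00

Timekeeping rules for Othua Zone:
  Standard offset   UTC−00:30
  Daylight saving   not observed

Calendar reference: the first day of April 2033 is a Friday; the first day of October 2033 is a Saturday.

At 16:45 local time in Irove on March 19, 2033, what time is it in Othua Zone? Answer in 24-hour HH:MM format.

1 April 2033 is a Friday, so the first Sunday is April 3 and the second is April 10.
1 October 2033 is a Saturday, so Fridays fall on 7, 14, 21, 28; the last is October 28.
Daylight saving runs 10 April – 28 October; March 19, 2033 is outside that window, so Irove is on standard time at UTC−10:00.
16:45 Irove + 10h = 02:45 UTC (rolling into the next day, 20 March 2033).
Othua Zone stays on UTC−00:30 all year.
02:45 UTC − 0h30m = 02:15 Othua Zone.

02:15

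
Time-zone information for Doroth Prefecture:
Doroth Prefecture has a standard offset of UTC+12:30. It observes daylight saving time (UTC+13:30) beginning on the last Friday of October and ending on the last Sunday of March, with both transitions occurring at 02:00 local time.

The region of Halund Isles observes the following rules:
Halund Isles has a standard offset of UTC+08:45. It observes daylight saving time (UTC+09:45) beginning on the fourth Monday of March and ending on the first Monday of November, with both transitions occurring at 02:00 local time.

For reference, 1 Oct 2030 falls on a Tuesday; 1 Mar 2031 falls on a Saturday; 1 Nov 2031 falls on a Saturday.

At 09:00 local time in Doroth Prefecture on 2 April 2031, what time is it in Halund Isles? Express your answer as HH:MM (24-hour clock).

06:15

1 October 2030 is a Tuesday, so Fridays fall on 4, 11, 18, 25; the last is October 25.
1 March 2031 is a Saturday, so Sundays fall on 2, 9, 16, 23, 30; the last is March 30.
2 April 2031 does not fall between 25 October 2030 and 30 March 2031, so daylight saving is not in effect and Doroth Prefecture is at UTC+12:30.
09:00 Doroth Prefecture − 12h30m = 20:30 UTC (rolling into the previous day, 1 April 2031).
1 March 2031 is a Saturday, so the first Monday is March 3 and the fourth is March 24.
1 November 2031 is a Saturday, so the first Monday is November 3.
At the standard offset (UTC+08:45), 20:30 UTC + 8h45m = 05:15 Halund Isles standard time (rolling into the next day, 2 April 2031).
The standard-time date in Halund Isles, 2 April 2031, falls between 24 March and 3 November, so daylight saving is in effect and Halund Isles is at UTC+09:45.
20:30 UTC + 9h45m = 06:15 Halund Isles (rolling into the next day, 2 April 2031).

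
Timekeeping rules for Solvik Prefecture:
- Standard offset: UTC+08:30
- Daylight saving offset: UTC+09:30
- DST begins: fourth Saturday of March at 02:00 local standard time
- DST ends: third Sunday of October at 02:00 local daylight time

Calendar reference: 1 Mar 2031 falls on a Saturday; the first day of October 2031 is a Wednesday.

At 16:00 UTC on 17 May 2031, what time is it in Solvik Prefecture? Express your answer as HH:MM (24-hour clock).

01:30

1 March 2031 is a Saturday, so the first Saturday is March 1 and the fourth is March 22.
1 October 2031 is a Wednesday, so the first Sunday is October 5 and the third is October 19.
At the standard offset (UTC+08:30), 16:00 UTC + 8h30m = 00:30 Solvik Prefecture standard time (rolling into the next day, 18 May 2031).
Daylight saving runs 22 March – 19 October; the standard-time date in Solvik Prefecture, 18 May 2031, is inside that window, so Solvik Prefecture is at UTC+09:30.
16:00 UTC + 9h30m = 01:30 local (rolling into the next day, 18 May 2031).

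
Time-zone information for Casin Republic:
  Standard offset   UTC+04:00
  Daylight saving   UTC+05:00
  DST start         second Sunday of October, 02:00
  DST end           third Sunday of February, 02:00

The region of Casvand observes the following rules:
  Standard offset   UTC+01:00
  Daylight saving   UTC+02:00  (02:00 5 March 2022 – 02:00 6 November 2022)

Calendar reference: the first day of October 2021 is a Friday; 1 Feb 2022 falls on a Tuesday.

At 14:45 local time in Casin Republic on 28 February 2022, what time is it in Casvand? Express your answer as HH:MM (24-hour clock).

1 October 2021 is a Friday, so the first Sunday is October 3 and the second is October 10.
1 February 2022 is a Tuesday, so the first Sunday is February 6 and the third is February 20.
Daylight saving runs 10 October 2021 – 20 February 2022; 28 February 2022 is outside that window, so Casin Republic is on standard time at UTC+04:00.
14:45 Casin Republic − 4h = 10:45 UTC.
At the standard offset (UTC+01:00), 10:45 UTC + 1h = 11:45 Casvand standard time.
The standard-time date in Casvand, 28 February 2022, is outside the daylight-saving period (5 March – 6 November), so Casvand is on standard time, UTC+01:00.
10:45 UTC + 1h = 11:45 Casvand.

11:45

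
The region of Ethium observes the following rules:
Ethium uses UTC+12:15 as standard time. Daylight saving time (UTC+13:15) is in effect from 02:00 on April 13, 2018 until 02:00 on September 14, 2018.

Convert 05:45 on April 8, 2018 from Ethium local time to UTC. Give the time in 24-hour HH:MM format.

17:30

April 8, 2018 is outside the daylight-saving period (13 April – 14 September), so Ethium is on standard time, UTC+12:15.
05:45 local − 12h15m = 17:30 UTC (rolling into the previous day, 7 April 2018).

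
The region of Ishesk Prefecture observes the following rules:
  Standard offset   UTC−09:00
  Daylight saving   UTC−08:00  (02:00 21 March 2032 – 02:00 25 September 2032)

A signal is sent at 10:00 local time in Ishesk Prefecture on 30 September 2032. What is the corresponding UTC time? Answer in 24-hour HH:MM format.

19:00

30 September 2032 does not fall between 21 March and 25 September, so daylight saving is not in effect and Ishesk Prefecture is at UTC−09:00.
10:00 local + 9h = 19:00 UTC.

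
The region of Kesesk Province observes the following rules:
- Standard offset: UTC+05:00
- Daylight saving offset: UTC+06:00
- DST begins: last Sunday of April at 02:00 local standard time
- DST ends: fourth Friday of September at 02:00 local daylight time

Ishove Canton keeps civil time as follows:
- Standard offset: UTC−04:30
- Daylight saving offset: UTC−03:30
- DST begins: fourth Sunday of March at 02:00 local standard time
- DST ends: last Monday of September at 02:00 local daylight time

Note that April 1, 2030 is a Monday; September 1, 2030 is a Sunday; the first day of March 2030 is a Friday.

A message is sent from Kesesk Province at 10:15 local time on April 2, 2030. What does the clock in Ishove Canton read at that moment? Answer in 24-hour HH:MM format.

01:45

1 April 2030 is a Monday, so Sundays fall on 7, 14, 21, 28; the last is April 28.
1 September 2030 is a Sunday, so the first Friday is September 6 and the fourth is September 27.
April 2, 2030 is outside the daylight-saving period (28 April – 27 September), so Kesesk Province is on standard time, UTC+05:00.
10:15 Kesesk Province − 5h = 05:15 UTC.
1 March 2030 is a Friday, so the first Sunday is March 3 and the fourth is March 24.
1 September 2030 is a Sunday, so Mondays fall on 2, 9, 16, 23, 30; the last is September 30.
At the standard offset (UTC−04:30), 05:15 UTC − 4h30m = 00:45 Ishove Canton standard time.
The standard-time date in Ishove Canton, April 2, 2030, falls between 24 March and 30 September, so daylight saving is in effect and Ishove Canton is at UTC−03:30.
05:15 UTC − 3h30m = 01:45 Ishove Canton.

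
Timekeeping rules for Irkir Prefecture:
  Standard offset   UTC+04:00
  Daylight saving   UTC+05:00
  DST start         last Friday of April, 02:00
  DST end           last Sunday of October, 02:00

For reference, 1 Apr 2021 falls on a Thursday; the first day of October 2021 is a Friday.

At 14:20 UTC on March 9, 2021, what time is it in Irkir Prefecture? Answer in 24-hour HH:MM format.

1 April 2021 is a Thursday, so Fridays fall on 2, 9, 16, 23, 30; the last is April 30.
1 October 2021 is a Friday, so Sundays fall on 3, 10, 17, 24, 31; the last is October 31.
At the standard offset (UTC+04:00), 14:20 UTC + 4h = 18:20 Irkir Prefecture standard time.
The standard-time date in Irkir Prefecture, March 9, 2021, does not fall between 30 April and 31 October, so daylight saving is not in effect and Irkir Prefecture is at UTC+04:00.
14:20 UTC + 4h = 18:20 local.

18:20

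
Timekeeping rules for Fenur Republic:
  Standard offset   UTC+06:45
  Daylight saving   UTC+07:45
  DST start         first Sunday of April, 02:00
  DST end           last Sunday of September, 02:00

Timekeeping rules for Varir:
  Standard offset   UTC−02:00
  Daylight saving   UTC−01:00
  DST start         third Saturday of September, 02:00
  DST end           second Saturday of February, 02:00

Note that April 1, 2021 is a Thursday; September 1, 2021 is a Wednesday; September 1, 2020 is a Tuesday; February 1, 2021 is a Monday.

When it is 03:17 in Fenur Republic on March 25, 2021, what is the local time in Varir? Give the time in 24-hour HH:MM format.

1 April 2021 is a Thursday, so the first Sunday is April 4.
1 September 2021 is a Wednesday, so Sundays fall on 5, 12, 19, 26; the last is September 26.
March 25, 2021 does not fall between 4 April and 26 September, so daylight saving is not in effect and Fenur Republic is at UTC+06:45.
03:17 Fenur Republic − 6h45m = 20:32 UTC (rolling into the previous day, 24 March 2021).
1 September 2020 is a Tuesday, so the first Saturday is September 5 and the third is September 19.
1 February 2021 is a Monday, so the first Saturday is February 6 and the second is February 13.
At the standard offset (UTC−02:00), 20:32 UTC − 2h = 18:32 Varir standard time.
The standard-time date in Varir, March 24, 2021, does not fall between 19 September 2020 and 13 February 2021, so daylight saving is not in effect and Varir is at UTC−02:00.
20:32 UTC − 2h = 18:32 Varir.

18:32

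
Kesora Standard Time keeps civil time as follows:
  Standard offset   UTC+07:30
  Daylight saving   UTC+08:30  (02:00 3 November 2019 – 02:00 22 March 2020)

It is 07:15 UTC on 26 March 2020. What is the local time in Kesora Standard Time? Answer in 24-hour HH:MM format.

14:45

At the standard offset (UTC+07:30), 07:15 UTC + 7h30m = 14:45 Kesora Standard Time standard time.
The standard-time date in Kesora Standard Time, 26 March 2020, is outside the daylight-saving period (3 November 2019 – 22 March 2020), so Kesora Standard Time is on standard time, UTC+07:30.
07:15 UTC + 7h30m = 14:45 local.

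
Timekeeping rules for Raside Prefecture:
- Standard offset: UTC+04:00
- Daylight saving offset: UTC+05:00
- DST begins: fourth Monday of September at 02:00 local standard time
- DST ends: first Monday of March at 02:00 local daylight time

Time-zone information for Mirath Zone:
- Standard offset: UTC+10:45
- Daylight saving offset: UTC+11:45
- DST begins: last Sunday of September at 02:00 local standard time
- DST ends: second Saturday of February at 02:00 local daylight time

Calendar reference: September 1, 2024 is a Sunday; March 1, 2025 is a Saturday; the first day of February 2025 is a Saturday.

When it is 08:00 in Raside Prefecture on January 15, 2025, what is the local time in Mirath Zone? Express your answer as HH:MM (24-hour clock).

14:45

1 September 2024 is a Sunday, so the first Monday is September 2 and the fourth is September 23.
1 March 2025 is a Saturday, so the first Monday is March 3.
January 15, 2025 falls between 23 September 2024 and 3 March 2025, so daylight saving is in effect and Raside Prefecture is at UTC+05:00.
08:00 Raside Prefecture − 5h = 03:00 UTC.
1 September 2024 is a Sunday, so Sundays fall on 1, 8, 15, 22, 29; the last is September 29.
1 February 2025 is a Saturday, so the first Saturday is February 1 and the second is February 8.
At the standard offset (UTC+10:45), 03:00 UTC + 10h45m = 13:45 Mirath Zone standard time.
The standard-time date in Mirath Zone, January 15, 2025, lies within the daylight-saving period (29 September 2024 – 8 February 2025), so Mirath Zone is on daylight time, UTC+11:45.
03:00 UTC + 11h45m = 14:45 Mirath Zone.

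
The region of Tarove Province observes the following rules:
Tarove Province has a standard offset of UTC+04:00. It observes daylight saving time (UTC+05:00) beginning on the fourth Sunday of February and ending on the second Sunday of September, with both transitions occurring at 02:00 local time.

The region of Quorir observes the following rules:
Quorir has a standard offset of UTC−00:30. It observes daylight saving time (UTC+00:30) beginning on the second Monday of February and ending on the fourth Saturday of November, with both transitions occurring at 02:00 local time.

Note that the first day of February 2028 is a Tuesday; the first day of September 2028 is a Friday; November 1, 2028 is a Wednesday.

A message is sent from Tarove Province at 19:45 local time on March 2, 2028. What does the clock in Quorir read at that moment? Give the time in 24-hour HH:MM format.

1 February 2028 is a Tuesday, so the first Sunday is February 6 and the fourth is February 27.
1 September 2028 is a Friday, so the first Sunday is September 3 and the second is September 10.
March 2, 2028 lies within the daylight-saving period (27 February – 10 September), so Tarove Province is on daylight time, UTC+05:00.
19:45 Tarove Province − 5h = 14:45 UTC.
1 February 2028 is a Tuesday, so the first Monday is February 7 and the second is February 14.
1 November 2028 is a Wednesday, so the first Saturday is November 4 and the fourth is November 25.
At the standard offset (UTC−00:30), 14:45 UTC − 0h30m = 14:15 Quorir standard time.
The standard-time date in Quorir, March 2, 2028, falls between 14 February and 25 November, so daylight saving is in effect and Quorir is at UTC+00:30.
14:45 UTC + 0h30m = 15:15 Quorir.

15:15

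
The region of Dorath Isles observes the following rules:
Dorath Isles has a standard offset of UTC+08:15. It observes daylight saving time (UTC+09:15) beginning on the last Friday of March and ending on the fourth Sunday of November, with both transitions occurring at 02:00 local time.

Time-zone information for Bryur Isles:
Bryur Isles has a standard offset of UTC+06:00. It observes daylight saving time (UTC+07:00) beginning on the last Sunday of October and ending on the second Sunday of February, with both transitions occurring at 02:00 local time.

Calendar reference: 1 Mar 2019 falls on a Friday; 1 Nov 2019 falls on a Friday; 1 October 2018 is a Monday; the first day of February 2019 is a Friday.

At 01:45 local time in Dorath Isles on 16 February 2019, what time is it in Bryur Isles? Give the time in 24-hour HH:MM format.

23:30

1 March 2019 is a Friday, so Fridays fall on 1, 8, 15, 22, 29; the last is March 29.
1 November 2019 is a Friday, so the first Sunday is November 3 and the fourth is November 24.
16 February 2019 does not fall between 29 March and 24 November, so daylight saving is not in effect and Dorath Isles is at UTC+08:15.
01:45 Dorath Isles − 8h15m = 17:30 UTC (rolling into the previous day, 15 February 2019).
1 October 2018 is a Monday, so Sundays fall on 7, 14, 21, 28; the last is October 28.
1 February 2019 is a Friday, so the first Sunday is February 3 and the second is February 10.
At the standard offset (UTC+06:00), 17:30 UTC + 6h = 23:30 Bryur Isles standard time.
The standard-time date in Bryur Isles, 15 February 2019, does not fall between 28 October 2018 and 10 February 2019, so daylight saving is not in effect and Bryur Isles is at UTC+06:00.
17:30 UTC + 6h = 23:30 Bryur Isles.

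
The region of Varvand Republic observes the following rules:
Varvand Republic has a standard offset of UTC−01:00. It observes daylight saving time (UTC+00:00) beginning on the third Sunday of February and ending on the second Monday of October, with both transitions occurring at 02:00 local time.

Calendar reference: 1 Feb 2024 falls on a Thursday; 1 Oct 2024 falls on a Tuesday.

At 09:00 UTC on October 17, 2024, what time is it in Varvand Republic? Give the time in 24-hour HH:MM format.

1 February 2024 is a Thursday, so the first Sunday is February 4 and the third is February 18.
1 October 2024 is a Tuesday, so the first Monday is October 7 and the second is October 14.
At the standard offset (UTC−01:00), 09:00 UTC − 1h = 08:00 Varvand Republic standard time.
Daylight saving runs 18 February – 14 October; the standard-time date in Varvand Republic, October 17, 2024, is outside that window, so Varvand Republic is on standard time at UTC−01:00.
09:00 UTC − 1h = 08:00 local.

08:00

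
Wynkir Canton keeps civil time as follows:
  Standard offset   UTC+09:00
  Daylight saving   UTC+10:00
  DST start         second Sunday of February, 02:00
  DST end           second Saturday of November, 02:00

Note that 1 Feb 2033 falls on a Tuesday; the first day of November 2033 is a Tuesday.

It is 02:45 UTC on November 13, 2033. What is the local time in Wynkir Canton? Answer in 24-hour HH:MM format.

11:45

1 February 2033 is a Tuesday, so the first Sunday is February 6 and the second is February 13.
1 November 2033 is a Tuesday, so the first Saturday is November 5 and the second is November 12.
At the standard offset (UTC+09:00), 02:45 UTC + 9h = 11:45 Wynkir Canton standard time.
The standard-time date in Wynkir Canton, November 13, 2033, does not fall between 13 February and 12 November, so daylight saving is not in effect and Wynkir Canton is at UTC+09:00.
02:45 UTC + 9h = 11:45 local.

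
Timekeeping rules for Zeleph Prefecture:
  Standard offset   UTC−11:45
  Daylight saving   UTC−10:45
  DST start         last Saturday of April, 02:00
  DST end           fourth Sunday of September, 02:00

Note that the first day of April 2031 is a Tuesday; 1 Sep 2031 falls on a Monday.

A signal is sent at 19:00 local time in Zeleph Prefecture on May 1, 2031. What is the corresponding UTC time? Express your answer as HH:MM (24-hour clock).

1 April 2031 is a Tuesday, so Saturdays fall on 5, 12, 19, 26; the last is April 26.
1 September 2031 is a Monday, so the first Sunday is September 7 and the fourth is September 28.
May 1, 2031 falls between 26 April and 28 September, so daylight saving is in effect and Zeleph Prefecture is at UTC−10:45.
19:00 local + 10h45m = 05:45 UTC (rolling into the next day, 2 May 2031).

05:45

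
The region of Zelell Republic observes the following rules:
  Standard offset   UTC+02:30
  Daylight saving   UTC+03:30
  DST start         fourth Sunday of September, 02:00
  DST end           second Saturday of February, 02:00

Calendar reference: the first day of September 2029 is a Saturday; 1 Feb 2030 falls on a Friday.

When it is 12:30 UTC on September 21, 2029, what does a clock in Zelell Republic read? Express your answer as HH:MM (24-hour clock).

15:00

1 September 2029 is a Saturday, so the first Sunday is September 2 and the fourth is September 23.
1 February 2030 is a Friday, so the first Saturday is February 2 and the second is February 9.
At the standard offset (UTC+02:30), 12:30 UTC + 2h30m = 15:00 Zelell Republic standard time.
The standard-time date in Zelell Republic, September 21, 2029, does not fall between 23 September 2029 and 9 February 2030, so daylight saving is not in effect and Zelell Republic is at UTC+02:30.
12:30 UTC + 2h30m = 15:00 local.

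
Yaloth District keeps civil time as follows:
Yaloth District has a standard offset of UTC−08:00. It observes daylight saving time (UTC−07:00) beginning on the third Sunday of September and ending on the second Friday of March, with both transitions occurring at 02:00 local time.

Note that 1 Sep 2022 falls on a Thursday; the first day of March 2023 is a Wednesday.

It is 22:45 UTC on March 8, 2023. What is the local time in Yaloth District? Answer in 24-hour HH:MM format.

15:45

1 September 2022 is a Thursday, so the first Sunday is September 4 and the third is September 18.
1 March 2023 is a Wednesday, so the first Friday is March 3 and the second is March 10.
At the standard offset (UTC−08:00), 22:45 UTC − 8h = 14:45 Yaloth District standard time.
Daylight saving runs 18 September 2022 – 10 March 2023; the standard-time date in Yaloth District, March 8, 2023, is inside that window, so Yaloth District is at UTC−07:00.
22:45 UTC − 7h = 15:45 local.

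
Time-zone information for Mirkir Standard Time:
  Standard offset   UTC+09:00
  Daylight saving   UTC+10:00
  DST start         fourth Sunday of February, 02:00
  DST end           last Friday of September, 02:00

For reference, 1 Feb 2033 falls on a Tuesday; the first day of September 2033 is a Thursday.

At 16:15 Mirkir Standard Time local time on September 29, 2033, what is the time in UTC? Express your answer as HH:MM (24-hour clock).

06:15

1 February 2033 is a Tuesday, so the first Sunday is February 6 and the fourth is February 27.
1 September 2033 is a Thursday, so Fridays fall on 2, 9, 16, 23, 30; the last is September 30.
September 29, 2033 lies within the daylight-saving period (27 February – 30 September), so Mirkir Standard Time is on daylight time, UTC+10:00.
16:15 local − 10h = 06:15 UTC.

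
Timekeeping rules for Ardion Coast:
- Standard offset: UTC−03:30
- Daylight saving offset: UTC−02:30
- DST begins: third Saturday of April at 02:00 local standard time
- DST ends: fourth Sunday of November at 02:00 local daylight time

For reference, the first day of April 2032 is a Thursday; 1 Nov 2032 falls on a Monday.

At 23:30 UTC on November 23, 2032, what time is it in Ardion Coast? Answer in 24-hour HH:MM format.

1 April 2032 is a Thursday, so the first Saturday is April 3 and the third is April 17.
1 November 2032 is a Monday, so the first Sunday is November 7 and the fourth is November 28.
At the standard offset (UTC−03:30), 23:30 UTC − 3h30m = 20:00 Ardion Coast standard time.
The standard-time date in Ardion Coast, November 23, 2032, falls between 17 April and 28 November, so daylight saving is in effect and Ardion Coast is at UTC−02:30.
23:30 UTC − 2h30m = 21:00 local.

21:00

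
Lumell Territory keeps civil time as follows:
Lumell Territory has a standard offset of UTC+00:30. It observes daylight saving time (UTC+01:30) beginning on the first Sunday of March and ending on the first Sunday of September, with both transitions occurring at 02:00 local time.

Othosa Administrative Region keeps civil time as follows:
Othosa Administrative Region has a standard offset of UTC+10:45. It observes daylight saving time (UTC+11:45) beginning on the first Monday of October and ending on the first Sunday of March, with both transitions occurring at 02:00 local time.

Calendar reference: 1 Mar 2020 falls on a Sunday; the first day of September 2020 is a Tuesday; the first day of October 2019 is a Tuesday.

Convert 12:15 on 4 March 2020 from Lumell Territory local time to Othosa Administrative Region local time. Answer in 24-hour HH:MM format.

1 March 2020 is a Sunday, so the first Sunday is March 1.
1 September 2020 is a Tuesday, so the first Sunday is September 6.
4 March 2020 falls between 1 March and 6 September, so daylight saving is in effect and Lumell Territory is at UTC+01:30.
12:15 Lumell Territory − 1h30m = 10:45 UTC.
1 October 2019 is a Tuesday, so the first Monday is October 7.
1 March 2020 is a Sunday, so the first Sunday is March 1.
At the standard offset (UTC+10:45), 10:45 UTC + 10h45m = 21:30 Othosa Administrative Region standard time.
The standard-time date in Othosa Administrative Region, 4 March 2020, is outside the daylight-saving period (7 October 2019 – 1 March 2020), so Othosa Administrative Region is on standard time, UTC+10:45.
10:45 UTC + 10h45m = 21:30 Othosa Administrative Region.

21:30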